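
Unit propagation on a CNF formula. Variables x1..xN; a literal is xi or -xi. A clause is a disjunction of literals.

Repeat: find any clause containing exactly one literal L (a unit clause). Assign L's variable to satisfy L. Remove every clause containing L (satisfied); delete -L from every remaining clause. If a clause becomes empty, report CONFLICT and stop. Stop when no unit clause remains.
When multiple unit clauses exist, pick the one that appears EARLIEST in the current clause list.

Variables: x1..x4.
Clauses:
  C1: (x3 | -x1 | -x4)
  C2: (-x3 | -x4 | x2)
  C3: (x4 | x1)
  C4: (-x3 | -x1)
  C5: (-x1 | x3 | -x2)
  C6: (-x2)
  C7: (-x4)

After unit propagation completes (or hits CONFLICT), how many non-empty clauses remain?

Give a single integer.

Answer: 0

Derivation:
unit clause [-2] forces x2=F; simplify:
  drop 2 from [-3, -4, 2] -> [-3, -4]
  satisfied 2 clause(s); 5 remain; assigned so far: [2]
unit clause [-4] forces x4=F; simplify:
  drop 4 from [4, 1] -> [1]
  satisfied 3 clause(s); 2 remain; assigned so far: [2, 4]
unit clause [1] forces x1=T; simplify:
  drop -1 from [-3, -1] -> [-3]
  satisfied 1 clause(s); 1 remain; assigned so far: [1, 2, 4]
unit clause [-3] forces x3=F; simplify:
  satisfied 1 clause(s); 0 remain; assigned so far: [1, 2, 3, 4]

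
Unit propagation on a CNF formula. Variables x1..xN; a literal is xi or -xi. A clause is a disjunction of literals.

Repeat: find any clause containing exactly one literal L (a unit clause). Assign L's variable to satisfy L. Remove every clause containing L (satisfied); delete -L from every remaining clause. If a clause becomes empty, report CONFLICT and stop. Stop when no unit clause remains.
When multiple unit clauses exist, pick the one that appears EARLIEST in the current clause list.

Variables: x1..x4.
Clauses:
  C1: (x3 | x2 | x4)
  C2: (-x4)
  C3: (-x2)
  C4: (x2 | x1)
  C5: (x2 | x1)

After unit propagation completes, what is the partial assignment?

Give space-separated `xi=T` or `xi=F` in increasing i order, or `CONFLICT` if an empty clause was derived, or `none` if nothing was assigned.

Answer: x1=T x2=F x3=T x4=F

Derivation:
unit clause [-4] forces x4=F; simplify:
  drop 4 from [3, 2, 4] -> [3, 2]
  satisfied 1 clause(s); 4 remain; assigned so far: [4]
unit clause [-2] forces x2=F; simplify:
  drop 2 from [3, 2] -> [3]
  drop 2 from [2, 1] -> [1]
  drop 2 from [2, 1] -> [1]
  satisfied 1 clause(s); 3 remain; assigned so far: [2, 4]
unit clause [3] forces x3=T; simplify:
  satisfied 1 clause(s); 2 remain; assigned so far: [2, 3, 4]
unit clause [1] forces x1=T; simplify:
  satisfied 2 clause(s); 0 remain; assigned so far: [1, 2, 3, 4]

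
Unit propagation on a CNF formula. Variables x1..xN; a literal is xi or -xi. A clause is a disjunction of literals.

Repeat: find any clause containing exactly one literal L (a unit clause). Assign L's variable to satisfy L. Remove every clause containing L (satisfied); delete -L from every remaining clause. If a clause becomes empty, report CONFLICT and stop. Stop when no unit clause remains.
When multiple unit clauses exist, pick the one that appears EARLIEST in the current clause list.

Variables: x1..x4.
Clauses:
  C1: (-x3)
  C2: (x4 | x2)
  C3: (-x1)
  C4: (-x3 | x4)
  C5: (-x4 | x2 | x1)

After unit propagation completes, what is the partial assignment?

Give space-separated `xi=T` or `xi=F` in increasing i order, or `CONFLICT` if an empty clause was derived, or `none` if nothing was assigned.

Answer: x1=F x3=F

Derivation:
unit clause [-3] forces x3=F; simplify:
  satisfied 2 clause(s); 3 remain; assigned so far: [3]
unit clause [-1] forces x1=F; simplify:
  drop 1 from [-4, 2, 1] -> [-4, 2]
  satisfied 1 clause(s); 2 remain; assigned so far: [1, 3]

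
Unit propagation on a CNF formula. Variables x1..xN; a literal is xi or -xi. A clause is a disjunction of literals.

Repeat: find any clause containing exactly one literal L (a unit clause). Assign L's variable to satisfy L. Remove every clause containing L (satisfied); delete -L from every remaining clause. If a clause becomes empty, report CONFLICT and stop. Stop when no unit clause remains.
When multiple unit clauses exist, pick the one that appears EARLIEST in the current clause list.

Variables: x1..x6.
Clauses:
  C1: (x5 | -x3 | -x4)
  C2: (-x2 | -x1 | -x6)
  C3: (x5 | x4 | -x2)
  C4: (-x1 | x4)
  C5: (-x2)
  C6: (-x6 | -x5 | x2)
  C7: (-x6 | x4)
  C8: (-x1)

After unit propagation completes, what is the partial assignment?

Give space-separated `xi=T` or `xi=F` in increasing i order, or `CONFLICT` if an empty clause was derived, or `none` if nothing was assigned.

Answer: x1=F x2=F

Derivation:
unit clause [-2] forces x2=F; simplify:
  drop 2 from [-6, -5, 2] -> [-6, -5]
  satisfied 3 clause(s); 5 remain; assigned so far: [2]
unit clause [-1] forces x1=F; simplify:
  satisfied 2 clause(s); 3 remain; assigned so far: [1, 2]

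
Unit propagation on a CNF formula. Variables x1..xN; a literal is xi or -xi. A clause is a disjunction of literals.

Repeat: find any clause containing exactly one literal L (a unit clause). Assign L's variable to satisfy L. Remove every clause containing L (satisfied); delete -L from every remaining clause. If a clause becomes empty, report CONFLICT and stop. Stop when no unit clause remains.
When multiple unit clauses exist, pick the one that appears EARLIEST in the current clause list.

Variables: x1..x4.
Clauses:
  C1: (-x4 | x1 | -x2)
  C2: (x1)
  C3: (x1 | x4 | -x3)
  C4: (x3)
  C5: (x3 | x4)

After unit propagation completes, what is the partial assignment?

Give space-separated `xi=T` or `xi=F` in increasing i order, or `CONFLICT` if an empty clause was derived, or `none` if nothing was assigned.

unit clause [1] forces x1=T; simplify:
  satisfied 3 clause(s); 2 remain; assigned so far: [1]
unit clause [3] forces x3=T; simplify:
  satisfied 2 clause(s); 0 remain; assigned so far: [1, 3]

Answer: x1=T x3=T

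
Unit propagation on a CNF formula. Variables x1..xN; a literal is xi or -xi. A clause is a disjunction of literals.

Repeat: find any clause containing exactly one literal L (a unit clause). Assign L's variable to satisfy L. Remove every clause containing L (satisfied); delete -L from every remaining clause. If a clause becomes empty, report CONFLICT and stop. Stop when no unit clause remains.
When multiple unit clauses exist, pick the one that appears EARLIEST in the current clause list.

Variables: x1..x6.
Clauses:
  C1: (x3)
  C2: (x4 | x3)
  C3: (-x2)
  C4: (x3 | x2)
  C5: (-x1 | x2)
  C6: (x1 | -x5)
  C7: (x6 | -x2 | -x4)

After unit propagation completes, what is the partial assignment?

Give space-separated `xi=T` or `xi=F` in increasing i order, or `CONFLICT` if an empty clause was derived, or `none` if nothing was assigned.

Answer: x1=F x2=F x3=T x5=F

Derivation:
unit clause [3] forces x3=T; simplify:
  satisfied 3 clause(s); 4 remain; assigned so far: [3]
unit clause [-2] forces x2=F; simplify:
  drop 2 from [-1, 2] -> [-1]
  satisfied 2 clause(s); 2 remain; assigned so far: [2, 3]
unit clause [-1] forces x1=F; simplify:
  drop 1 from [1, -5] -> [-5]
  satisfied 1 clause(s); 1 remain; assigned so far: [1, 2, 3]
unit clause [-5] forces x5=F; simplify:
  satisfied 1 clause(s); 0 remain; assigned so far: [1, 2, 3, 5]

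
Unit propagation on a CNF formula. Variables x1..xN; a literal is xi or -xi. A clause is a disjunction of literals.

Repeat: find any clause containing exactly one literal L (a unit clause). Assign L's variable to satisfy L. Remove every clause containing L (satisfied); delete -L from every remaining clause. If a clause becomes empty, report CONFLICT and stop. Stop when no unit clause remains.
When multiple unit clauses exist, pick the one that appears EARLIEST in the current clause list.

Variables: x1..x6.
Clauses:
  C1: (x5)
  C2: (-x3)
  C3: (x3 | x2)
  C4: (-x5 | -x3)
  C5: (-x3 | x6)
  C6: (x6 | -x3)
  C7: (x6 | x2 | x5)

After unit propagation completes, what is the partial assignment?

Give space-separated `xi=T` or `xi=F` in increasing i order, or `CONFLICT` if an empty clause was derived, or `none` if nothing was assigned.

Answer: x2=T x3=F x5=T

Derivation:
unit clause [5] forces x5=T; simplify:
  drop -5 from [-5, -3] -> [-3]
  satisfied 2 clause(s); 5 remain; assigned so far: [5]
unit clause [-3] forces x3=F; simplify:
  drop 3 from [3, 2] -> [2]
  satisfied 4 clause(s); 1 remain; assigned so far: [3, 5]
unit clause [2] forces x2=T; simplify:
  satisfied 1 clause(s); 0 remain; assigned so far: [2, 3, 5]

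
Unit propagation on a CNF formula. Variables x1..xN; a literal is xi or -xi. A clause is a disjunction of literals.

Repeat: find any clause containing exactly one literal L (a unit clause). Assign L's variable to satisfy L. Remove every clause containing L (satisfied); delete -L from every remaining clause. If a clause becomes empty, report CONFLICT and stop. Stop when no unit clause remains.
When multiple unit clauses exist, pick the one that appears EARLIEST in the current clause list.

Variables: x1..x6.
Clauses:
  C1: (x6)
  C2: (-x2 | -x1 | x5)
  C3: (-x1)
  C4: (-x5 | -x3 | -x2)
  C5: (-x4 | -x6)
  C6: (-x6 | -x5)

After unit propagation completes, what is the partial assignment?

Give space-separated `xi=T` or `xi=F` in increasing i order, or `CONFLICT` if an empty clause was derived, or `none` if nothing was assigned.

Answer: x1=F x4=F x5=F x6=T

Derivation:
unit clause [6] forces x6=T; simplify:
  drop -6 from [-4, -6] -> [-4]
  drop -6 from [-6, -5] -> [-5]
  satisfied 1 clause(s); 5 remain; assigned so far: [6]
unit clause [-1] forces x1=F; simplify:
  satisfied 2 clause(s); 3 remain; assigned so far: [1, 6]
unit clause [-4] forces x4=F; simplify:
  satisfied 1 clause(s); 2 remain; assigned so far: [1, 4, 6]
unit clause [-5] forces x5=F; simplify:
  satisfied 2 clause(s); 0 remain; assigned so far: [1, 4, 5, 6]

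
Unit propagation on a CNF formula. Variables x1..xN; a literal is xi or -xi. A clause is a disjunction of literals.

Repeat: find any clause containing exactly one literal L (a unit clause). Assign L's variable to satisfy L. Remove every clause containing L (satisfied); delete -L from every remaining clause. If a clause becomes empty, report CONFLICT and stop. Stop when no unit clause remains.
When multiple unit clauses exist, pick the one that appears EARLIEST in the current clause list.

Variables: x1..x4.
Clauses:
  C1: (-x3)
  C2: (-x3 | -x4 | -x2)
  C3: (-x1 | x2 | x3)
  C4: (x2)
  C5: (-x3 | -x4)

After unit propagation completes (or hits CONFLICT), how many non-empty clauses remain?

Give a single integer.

unit clause [-3] forces x3=F; simplify:
  drop 3 from [-1, 2, 3] -> [-1, 2]
  satisfied 3 clause(s); 2 remain; assigned so far: [3]
unit clause [2] forces x2=T; simplify:
  satisfied 2 clause(s); 0 remain; assigned so far: [2, 3]

Answer: 0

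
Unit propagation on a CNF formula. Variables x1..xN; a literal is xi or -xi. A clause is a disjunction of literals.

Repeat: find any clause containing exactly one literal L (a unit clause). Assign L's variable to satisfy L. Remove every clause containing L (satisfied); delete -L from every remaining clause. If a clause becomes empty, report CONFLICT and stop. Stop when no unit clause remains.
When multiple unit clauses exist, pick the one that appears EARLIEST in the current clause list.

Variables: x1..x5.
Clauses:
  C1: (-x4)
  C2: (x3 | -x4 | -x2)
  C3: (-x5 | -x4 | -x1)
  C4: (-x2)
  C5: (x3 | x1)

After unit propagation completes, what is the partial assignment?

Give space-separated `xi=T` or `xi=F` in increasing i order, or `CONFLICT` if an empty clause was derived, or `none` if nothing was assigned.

unit clause [-4] forces x4=F; simplify:
  satisfied 3 clause(s); 2 remain; assigned so far: [4]
unit clause [-2] forces x2=F; simplify:
  satisfied 1 clause(s); 1 remain; assigned so far: [2, 4]

Answer: x2=F x4=F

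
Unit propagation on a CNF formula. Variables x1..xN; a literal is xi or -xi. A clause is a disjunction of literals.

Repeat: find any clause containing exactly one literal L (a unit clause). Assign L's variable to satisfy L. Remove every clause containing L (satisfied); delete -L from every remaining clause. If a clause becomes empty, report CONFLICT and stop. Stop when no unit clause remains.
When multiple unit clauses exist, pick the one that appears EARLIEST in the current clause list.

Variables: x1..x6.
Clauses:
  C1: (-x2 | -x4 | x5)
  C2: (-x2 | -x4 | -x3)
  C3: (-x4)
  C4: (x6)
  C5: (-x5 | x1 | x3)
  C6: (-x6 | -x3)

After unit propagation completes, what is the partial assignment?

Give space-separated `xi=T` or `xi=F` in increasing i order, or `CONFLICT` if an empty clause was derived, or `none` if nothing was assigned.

Answer: x3=F x4=F x6=T

Derivation:
unit clause [-4] forces x4=F; simplify:
  satisfied 3 clause(s); 3 remain; assigned so far: [4]
unit clause [6] forces x6=T; simplify:
  drop -6 from [-6, -3] -> [-3]
  satisfied 1 clause(s); 2 remain; assigned so far: [4, 6]
unit clause [-3] forces x3=F; simplify:
  drop 3 from [-5, 1, 3] -> [-5, 1]
  satisfied 1 clause(s); 1 remain; assigned so far: [3, 4, 6]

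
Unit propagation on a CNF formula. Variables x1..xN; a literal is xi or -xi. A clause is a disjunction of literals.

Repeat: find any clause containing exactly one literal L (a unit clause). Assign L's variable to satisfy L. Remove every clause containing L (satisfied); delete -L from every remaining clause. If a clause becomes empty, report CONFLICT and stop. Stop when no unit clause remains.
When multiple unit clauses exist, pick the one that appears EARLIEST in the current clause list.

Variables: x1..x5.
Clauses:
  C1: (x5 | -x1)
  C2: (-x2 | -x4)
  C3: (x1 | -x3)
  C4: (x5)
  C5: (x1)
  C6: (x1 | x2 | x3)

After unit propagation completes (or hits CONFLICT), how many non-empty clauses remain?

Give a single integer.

Answer: 1

Derivation:
unit clause [5] forces x5=T; simplify:
  satisfied 2 clause(s); 4 remain; assigned so far: [5]
unit clause [1] forces x1=T; simplify:
  satisfied 3 clause(s); 1 remain; assigned so far: [1, 5]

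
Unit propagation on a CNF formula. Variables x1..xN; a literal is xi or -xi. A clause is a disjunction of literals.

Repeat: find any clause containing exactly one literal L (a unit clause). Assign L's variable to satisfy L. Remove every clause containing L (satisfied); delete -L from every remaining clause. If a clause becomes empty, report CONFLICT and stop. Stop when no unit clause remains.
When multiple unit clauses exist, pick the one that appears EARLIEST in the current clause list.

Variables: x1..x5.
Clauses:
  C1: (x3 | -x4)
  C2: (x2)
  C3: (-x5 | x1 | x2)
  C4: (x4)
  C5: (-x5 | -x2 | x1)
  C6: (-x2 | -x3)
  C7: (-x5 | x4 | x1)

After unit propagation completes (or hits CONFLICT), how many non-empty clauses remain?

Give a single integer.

Answer: 1

Derivation:
unit clause [2] forces x2=T; simplify:
  drop -2 from [-5, -2, 1] -> [-5, 1]
  drop -2 from [-2, -3] -> [-3]
  satisfied 2 clause(s); 5 remain; assigned so far: [2]
unit clause [4] forces x4=T; simplify:
  drop -4 from [3, -4] -> [3]
  satisfied 2 clause(s); 3 remain; assigned so far: [2, 4]
unit clause [3] forces x3=T; simplify:
  drop -3 from [-3] -> [] (empty!)
  satisfied 1 clause(s); 2 remain; assigned so far: [2, 3, 4]
CONFLICT (empty clause)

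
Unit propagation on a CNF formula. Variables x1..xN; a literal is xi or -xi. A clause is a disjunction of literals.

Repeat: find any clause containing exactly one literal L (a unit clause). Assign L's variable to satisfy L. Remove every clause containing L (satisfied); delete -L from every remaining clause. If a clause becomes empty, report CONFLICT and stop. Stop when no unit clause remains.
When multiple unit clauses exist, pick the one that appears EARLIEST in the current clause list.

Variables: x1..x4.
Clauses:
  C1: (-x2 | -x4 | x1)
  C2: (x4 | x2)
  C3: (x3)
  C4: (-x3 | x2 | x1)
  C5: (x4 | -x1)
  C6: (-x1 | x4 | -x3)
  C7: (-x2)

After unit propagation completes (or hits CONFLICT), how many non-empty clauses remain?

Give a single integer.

unit clause [3] forces x3=T; simplify:
  drop -3 from [-3, 2, 1] -> [2, 1]
  drop -3 from [-1, 4, -3] -> [-1, 4]
  satisfied 1 clause(s); 6 remain; assigned so far: [3]
unit clause [-2] forces x2=F; simplify:
  drop 2 from [4, 2] -> [4]
  drop 2 from [2, 1] -> [1]
  satisfied 2 clause(s); 4 remain; assigned so far: [2, 3]
unit clause [4] forces x4=T; simplify:
  satisfied 3 clause(s); 1 remain; assigned so far: [2, 3, 4]
unit clause [1] forces x1=T; simplify:
  satisfied 1 clause(s); 0 remain; assigned so far: [1, 2, 3, 4]

Answer: 0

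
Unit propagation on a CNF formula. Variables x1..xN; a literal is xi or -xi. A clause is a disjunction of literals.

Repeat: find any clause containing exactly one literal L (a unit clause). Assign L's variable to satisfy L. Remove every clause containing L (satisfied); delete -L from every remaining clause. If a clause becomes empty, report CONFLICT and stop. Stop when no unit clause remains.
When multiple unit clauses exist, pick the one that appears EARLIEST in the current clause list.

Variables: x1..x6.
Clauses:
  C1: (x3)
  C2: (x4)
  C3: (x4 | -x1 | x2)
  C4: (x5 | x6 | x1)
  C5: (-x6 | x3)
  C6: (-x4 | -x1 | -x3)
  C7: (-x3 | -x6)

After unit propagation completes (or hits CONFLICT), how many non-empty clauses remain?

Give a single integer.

Answer: 0

Derivation:
unit clause [3] forces x3=T; simplify:
  drop -3 from [-4, -1, -3] -> [-4, -1]
  drop -3 from [-3, -6] -> [-6]
  satisfied 2 clause(s); 5 remain; assigned so far: [3]
unit clause [4] forces x4=T; simplify:
  drop -4 from [-4, -1] -> [-1]
  satisfied 2 clause(s); 3 remain; assigned so far: [3, 4]
unit clause [-1] forces x1=F; simplify:
  drop 1 from [5, 6, 1] -> [5, 6]
  satisfied 1 clause(s); 2 remain; assigned so far: [1, 3, 4]
unit clause [-6] forces x6=F; simplify:
  drop 6 from [5, 6] -> [5]
  satisfied 1 clause(s); 1 remain; assigned so far: [1, 3, 4, 6]
unit clause [5] forces x5=T; simplify:
  satisfied 1 clause(s); 0 remain; assigned so far: [1, 3, 4, 5, 6]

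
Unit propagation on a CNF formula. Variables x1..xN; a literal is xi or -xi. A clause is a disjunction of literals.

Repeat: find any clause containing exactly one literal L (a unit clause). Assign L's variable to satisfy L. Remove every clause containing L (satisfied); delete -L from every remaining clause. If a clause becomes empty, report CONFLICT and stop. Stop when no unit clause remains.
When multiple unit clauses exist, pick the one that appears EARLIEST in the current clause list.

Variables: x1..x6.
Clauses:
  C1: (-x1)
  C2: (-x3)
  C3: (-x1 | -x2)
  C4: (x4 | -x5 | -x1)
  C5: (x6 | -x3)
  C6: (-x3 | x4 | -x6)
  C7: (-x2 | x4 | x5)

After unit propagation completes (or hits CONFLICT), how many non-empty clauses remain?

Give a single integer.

unit clause [-1] forces x1=F; simplify:
  satisfied 3 clause(s); 4 remain; assigned so far: [1]
unit clause [-3] forces x3=F; simplify:
  satisfied 3 clause(s); 1 remain; assigned so far: [1, 3]

Answer: 1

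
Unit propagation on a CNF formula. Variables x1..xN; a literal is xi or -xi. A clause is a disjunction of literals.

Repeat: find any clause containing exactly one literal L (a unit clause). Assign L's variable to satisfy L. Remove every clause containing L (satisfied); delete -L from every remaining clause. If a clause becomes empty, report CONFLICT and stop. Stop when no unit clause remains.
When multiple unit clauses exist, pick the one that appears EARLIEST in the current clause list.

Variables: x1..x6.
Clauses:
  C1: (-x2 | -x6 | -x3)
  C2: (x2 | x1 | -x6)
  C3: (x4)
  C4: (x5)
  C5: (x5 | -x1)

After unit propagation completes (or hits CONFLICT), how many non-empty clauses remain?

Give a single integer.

unit clause [4] forces x4=T; simplify:
  satisfied 1 clause(s); 4 remain; assigned so far: [4]
unit clause [5] forces x5=T; simplify:
  satisfied 2 clause(s); 2 remain; assigned so far: [4, 5]

Answer: 2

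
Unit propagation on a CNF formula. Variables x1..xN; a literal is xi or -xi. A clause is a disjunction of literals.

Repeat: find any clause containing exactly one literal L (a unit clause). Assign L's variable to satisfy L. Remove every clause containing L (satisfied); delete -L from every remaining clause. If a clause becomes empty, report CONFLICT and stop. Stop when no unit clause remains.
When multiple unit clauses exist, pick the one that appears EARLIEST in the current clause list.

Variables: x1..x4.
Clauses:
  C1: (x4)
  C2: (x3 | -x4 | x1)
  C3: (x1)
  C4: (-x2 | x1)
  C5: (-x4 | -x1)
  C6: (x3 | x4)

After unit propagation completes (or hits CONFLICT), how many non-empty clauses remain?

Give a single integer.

unit clause [4] forces x4=T; simplify:
  drop -4 from [3, -4, 1] -> [3, 1]
  drop -4 from [-4, -1] -> [-1]
  satisfied 2 clause(s); 4 remain; assigned so far: [4]
unit clause [1] forces x1=T; simplify:
  drop -1 from [-1] -> [] (empty!)
  satisfied 3 clause(s); 1 remain; assigned so far: [1, 4]
CONFLICT (empty clause)

Answer: 0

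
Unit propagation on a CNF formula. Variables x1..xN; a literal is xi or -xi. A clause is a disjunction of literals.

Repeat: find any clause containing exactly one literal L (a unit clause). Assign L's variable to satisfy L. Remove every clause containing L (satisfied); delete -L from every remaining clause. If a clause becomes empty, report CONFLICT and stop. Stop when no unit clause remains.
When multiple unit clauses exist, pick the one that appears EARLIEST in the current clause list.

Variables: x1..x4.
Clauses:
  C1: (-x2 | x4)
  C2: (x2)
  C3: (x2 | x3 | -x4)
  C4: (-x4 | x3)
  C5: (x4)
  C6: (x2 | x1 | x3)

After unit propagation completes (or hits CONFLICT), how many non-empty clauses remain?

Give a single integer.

unit clause [2] forces x2=T; simplify:
  drop -2 from [-2, 4] -> [4]
  satisfied 3 clause(s); 3 remain; assigned so far: [2]
unit clause [4] forces x4=T; simplify:
  drop -4 from [-4, 3] -> [3]
  satisfied 2 clause(s); 1 remain; assigned so far: [2, 4]
unit clause [3] forces x3=T; simplify:
  satisfied 1 clause(s); 0 remain; assigned so far: [2, 3, 4]

Answer: 0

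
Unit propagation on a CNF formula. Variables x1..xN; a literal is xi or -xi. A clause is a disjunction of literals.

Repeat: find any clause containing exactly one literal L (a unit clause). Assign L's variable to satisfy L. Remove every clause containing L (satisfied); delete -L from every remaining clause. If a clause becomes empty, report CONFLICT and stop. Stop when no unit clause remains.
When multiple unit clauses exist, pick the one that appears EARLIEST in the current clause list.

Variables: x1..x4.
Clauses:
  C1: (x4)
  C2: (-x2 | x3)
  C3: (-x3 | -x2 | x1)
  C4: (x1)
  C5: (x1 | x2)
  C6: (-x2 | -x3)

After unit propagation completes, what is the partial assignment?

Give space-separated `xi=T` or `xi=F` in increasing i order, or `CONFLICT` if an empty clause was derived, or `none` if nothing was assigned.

Answer: x1=T x4=T

Derivation:
unit clause [4] forces x4=T; simplify:
  satisfied 1 clause(s); 5 remain; assigned so far: [4]
unit clause [1] forces x1=T; simplify:
  satisfied 3 clause(s); 2 remain; assigned so far: [1, 4]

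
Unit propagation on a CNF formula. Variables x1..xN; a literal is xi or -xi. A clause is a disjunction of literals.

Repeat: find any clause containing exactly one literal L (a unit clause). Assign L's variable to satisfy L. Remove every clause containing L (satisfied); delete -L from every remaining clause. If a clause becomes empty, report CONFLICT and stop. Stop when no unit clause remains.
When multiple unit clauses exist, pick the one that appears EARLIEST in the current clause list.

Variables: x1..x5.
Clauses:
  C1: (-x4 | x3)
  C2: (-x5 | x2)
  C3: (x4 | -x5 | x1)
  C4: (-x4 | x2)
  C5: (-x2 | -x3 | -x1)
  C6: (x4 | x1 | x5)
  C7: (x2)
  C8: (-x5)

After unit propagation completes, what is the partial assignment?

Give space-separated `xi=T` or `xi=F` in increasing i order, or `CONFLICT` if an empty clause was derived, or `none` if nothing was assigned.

unit clause [2] forces x2=T; simplify:
  drop -2 from [-2, -3, -1] -> [-3, -1]
  satisfied 3 clause(s); 5 remain; assigned so far: [2]
unit clause [-5] forces x5=F; simplify:
  drop 5 from [4, 1, 5] -> [4, 1]
  satisfied 2 clause(s); 3 remain; assigned so far: [2, 5]

Answer: x2=T x5=F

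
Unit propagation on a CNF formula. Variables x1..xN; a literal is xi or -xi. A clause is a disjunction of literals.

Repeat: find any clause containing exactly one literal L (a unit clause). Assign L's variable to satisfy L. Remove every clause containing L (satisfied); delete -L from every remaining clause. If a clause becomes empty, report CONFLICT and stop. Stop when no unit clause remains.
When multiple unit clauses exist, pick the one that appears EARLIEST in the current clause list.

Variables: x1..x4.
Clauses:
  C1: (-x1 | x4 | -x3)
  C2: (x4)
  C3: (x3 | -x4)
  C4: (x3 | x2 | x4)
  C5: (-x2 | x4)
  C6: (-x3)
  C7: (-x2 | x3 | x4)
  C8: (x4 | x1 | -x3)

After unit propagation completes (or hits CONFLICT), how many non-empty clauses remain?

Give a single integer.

unit clause [4] forces x4=T; simplify:
  drop -4 from [3, -4] -> [3]
  satisfied 6 clause(s); 2 remain; assigned so far: [4]
unit clause [3] forces x3=T; simplify:
  drop -3 from [-3] -> [] (empty!)
  satisfied 1 clause(s); 1 remain; assigned so far: [3, 4]
CONFLICT (empty clause)

Answer: 0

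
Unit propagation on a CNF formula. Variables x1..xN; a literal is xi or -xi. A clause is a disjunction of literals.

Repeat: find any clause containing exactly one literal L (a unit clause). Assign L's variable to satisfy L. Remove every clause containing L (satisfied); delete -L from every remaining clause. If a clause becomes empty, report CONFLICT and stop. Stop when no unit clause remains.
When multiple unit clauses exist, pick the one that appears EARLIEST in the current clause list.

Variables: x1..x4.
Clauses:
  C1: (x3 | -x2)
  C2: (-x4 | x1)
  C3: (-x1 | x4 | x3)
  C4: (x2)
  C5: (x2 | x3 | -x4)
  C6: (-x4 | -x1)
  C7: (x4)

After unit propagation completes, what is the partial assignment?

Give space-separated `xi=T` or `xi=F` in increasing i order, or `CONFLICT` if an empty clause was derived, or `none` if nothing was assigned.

Answer: CONFLICT

Derivation:
unit clause [2] forces x2=T; simplify:
  drop -2 from [3, -2] -> [3]
  satisfied 2 clause(s); 5 remain; assigned so far: [2]
unit clause [3] forces x3=T; simplify:
  satisfied 2 clause(s); 3 remain; assigned so far: [2, 3]
unit clause [4] forces x4=T; simplify:
  drop -4 from [-4, 1] -> [1]
  drop -4 from [-4, -1] -> [-1]
  satisfied 1 clause(s); 2 remain; assigned so far: [2, 3, 4]
unit clause [1] forces x1=T; simplify:
  drop -1 from [-1] -> [] (empty!)
  satisfied 1 clause(s); 1 remain; assigned so far: [1, 2, 3, 4]
CONFLICT (empty clause)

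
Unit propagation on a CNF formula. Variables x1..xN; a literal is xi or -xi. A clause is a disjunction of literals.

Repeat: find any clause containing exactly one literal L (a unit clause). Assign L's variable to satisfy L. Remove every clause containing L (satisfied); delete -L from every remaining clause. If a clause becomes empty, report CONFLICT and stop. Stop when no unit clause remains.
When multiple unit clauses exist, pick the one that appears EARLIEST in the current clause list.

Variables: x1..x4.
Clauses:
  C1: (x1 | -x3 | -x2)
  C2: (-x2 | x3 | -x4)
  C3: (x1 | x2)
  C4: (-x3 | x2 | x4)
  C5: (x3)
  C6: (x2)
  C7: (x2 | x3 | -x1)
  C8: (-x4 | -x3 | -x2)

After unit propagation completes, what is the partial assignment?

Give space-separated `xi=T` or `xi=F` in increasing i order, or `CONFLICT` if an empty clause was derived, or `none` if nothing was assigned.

unit clause [3] forces x3=T; simplify:
  drop -3 from [1, -3, -2] -> [1, -2]
  drop -3 from [-3, 2, 4] -> [2, 4]
  drop -3 from [-4, -3, -2] -> [-4, -2]
  satisfied 3 clause(s); 5 remain; assigned so far: [3]
unit clause [2] forces x2=T; simplify:
  drop -2 from [1, -2] -> [1]
  drop -2 from [-4, -2] -> [-4]
  satisfied 3 clause(s); 2 remain; assigned so far: [2, 3]
unit clause [1] forces x1=T; simplify:
  satisfied 1 clause(s); 1 remain; assigned so far: [1, 2, 3]
unit clause [-4] forces x4=F; simplify:
  satisfied 1 clause(s); 0 remain; assigned so far: [1, 2, 3, 4]

Answer: x1=T x2=T x3=T x4=F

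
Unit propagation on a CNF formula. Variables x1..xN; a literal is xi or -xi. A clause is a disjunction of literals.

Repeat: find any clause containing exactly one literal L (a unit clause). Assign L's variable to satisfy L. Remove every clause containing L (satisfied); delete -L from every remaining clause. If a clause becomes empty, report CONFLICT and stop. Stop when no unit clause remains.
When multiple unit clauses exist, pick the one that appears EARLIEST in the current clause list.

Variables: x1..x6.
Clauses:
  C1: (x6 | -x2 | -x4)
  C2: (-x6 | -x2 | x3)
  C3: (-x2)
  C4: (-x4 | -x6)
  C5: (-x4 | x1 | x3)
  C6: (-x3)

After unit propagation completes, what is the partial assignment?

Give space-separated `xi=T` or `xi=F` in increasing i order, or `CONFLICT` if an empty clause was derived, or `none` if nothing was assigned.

Answer: x2=F x3=F

Derivation:
unit clause [-2] forces x2=F; simplify:
  satisfied 3 clause(s); 3 remain; assigned so far: [2]
unit clause [-3] forces x3=F; simplify:
  drop 3 from [-4, 1, 3] -> [-4, 1]
  satisfied 1 clause(s); 2 remain; assigned so far: [2, 3]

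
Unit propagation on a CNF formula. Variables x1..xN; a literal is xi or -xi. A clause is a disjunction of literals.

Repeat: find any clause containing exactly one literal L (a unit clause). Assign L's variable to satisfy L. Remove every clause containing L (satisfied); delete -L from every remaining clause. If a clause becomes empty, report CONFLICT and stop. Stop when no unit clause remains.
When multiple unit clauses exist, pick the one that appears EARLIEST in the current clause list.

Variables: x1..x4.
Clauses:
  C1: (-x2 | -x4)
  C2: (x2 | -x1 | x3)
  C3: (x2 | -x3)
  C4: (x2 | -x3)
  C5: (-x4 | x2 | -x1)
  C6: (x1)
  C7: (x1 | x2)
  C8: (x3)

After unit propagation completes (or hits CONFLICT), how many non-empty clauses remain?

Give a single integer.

Answer: 0

Derivation:
unit clause [1] forces x1=T; simplify:
  drop -1 from [2, -1, 3] -> [2, 3]
  drop -1 from [-4, 2, -1] -> [-4, 2]
  satisfied 2 clause(s); 6 remain; assigned so far: [1]
unit clause [3] forces x3=T; simplify:
  drop -3 from [2, -3] -> [2]
  drop -3 from [2, -3] -> [2]
  satisfied 2 clause(s); 4 remain; assigned so far: [1, 3]
unit clause [2] forces x2=T; simplify:
  drop -2 from [-2, -4] -> [-4]
  satisfied 3 clause(s); 1 remain; assigned so far: [1, 2, 3]
unit clause [-4] forces x4=F; simplify:
  satisfied 1 clause(s); 0 remain; assigned so far: [1, 2, 3, 4]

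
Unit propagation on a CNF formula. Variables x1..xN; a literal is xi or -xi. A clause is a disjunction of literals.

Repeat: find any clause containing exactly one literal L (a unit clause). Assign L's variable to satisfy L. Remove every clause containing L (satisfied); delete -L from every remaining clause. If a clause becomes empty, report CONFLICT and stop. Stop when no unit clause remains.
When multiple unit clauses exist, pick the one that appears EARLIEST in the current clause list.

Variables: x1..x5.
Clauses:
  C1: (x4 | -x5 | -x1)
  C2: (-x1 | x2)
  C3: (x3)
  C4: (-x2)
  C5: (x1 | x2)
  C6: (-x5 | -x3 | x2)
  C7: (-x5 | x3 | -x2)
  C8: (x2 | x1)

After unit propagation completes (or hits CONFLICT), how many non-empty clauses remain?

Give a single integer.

unit clause [3] forces x3=T; simplify:
  drop -3 from [-5, -3, 2] -> [-5, 2]
  satisfied 2 clause(s); 6 remain; assigned so far: [3]
unit clause [-2] forces x2=F; simplify:
  drop 2 from [-1, 2] -> [-1]
  drop 2 from [1, 2] -> [1]
  drop 2 from [-5, 2] -> [-5]
  drop 2 from [2, 1] -> [1]
  satisfied 1 clause(s); 5 remain; assigned so far: [2, 3]
unit clause [-1] forces x1=F; simplify:
  drop 1 from [1] -> [] (empty!)
  drop 1 from [1] -> [] (empty!)
  satisfied 2 clause(s); 3 remain; assigned so far: [1, 2, 3]
CONFLICT (empty clause)

Answer: 1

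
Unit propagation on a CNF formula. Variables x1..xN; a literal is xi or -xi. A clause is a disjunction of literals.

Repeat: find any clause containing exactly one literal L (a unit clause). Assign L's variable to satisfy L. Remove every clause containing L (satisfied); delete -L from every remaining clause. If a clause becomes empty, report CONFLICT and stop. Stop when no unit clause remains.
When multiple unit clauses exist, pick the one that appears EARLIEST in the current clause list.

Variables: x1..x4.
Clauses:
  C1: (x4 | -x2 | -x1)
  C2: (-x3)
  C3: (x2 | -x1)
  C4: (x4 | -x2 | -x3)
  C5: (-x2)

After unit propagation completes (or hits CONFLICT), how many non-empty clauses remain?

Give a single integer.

Answer: 0

Derivation:
unit clause [-3] forces x3=F; simplify:
  satisfied 2 clause(s); 3 remain; assigned so far: [3]
unit clause [-2] forces x2=F; simplify:
  drop 2 from [2, -1] -> [-1]
  satisfied 2 clause(s); 1 remain; assigned so far: [2, 3]
unit clause [-1] forces x1=F; simplify:
  satisfied 1 clause(s); 0 remain; assigned so far: [1, 2, 3]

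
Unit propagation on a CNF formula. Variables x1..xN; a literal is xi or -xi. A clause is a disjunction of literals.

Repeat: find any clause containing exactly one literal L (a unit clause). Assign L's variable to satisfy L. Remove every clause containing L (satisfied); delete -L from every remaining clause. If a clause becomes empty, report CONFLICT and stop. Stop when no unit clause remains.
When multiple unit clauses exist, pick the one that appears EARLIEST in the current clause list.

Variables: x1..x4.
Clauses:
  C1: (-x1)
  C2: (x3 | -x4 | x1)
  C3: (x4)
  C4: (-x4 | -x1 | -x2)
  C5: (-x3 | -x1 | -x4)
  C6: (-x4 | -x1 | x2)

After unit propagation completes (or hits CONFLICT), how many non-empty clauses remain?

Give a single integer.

Answer: 0

Derivation:
unit clause [-1] forces x1=F; simplify:
  drop 1 from [3, -4, 1] -> [3, -4]
  satisfied 4 clause(s); 2 remain; assigned so far: [1]
unit clause [4] forces x4=T; simplify:
  drop -4 from [3, -4] -> [3]
  satisfied 1 clause(s); 1 remain; assigned so far: [1, 4]
unit clause [3] forces x3=T; simplify:
  satisfied 1 clause(s); 0 remain; assigned so far: [1, 3, 4]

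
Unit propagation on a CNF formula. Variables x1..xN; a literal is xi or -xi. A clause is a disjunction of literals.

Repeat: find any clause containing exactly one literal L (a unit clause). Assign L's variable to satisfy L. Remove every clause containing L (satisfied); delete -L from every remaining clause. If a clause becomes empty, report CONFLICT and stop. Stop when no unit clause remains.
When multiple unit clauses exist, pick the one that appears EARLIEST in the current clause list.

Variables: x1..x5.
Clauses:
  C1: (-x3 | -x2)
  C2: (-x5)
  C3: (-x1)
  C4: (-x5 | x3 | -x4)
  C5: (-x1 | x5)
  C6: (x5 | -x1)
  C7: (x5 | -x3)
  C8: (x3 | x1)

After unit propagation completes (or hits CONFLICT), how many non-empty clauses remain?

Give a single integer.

unit clause [-5] forces x5=F; simplify:
  drop 5 from [-1, 5] -> [-1]
  drop 5 from [5, -1] -> [-1]
  drop 5 from [5, -3] -> [-3]
  satisfied 2 clause(s); 6 remain; assigned so far: [5]
unit clause [-1] forces x1=F; simplify:
  drop 1 from [3, 1] -> [3]
  satisfied 3 clause(s); 3 remain; assigned so far: [1, 5]
unit clause [-3] forces x3=F; simplify:
  drop 3 from [3] -> [] (empty!)
  satisfied 2 clause(s); 1 remain; assigned so far: [1, 3, 5]
CONFLICT (empty clause)

Answer: 0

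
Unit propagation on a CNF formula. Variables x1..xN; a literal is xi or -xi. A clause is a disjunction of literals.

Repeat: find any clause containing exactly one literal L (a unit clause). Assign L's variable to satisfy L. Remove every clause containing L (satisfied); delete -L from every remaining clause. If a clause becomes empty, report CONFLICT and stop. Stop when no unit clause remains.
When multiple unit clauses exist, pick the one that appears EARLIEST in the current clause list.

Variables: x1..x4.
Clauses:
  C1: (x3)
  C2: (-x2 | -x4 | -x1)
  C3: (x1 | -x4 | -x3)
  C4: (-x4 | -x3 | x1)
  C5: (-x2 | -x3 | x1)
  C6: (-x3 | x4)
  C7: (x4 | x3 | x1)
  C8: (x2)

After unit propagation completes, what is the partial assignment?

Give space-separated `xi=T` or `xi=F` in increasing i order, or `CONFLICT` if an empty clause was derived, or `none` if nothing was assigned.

Answer: CONFLICT

Derivation:
unit clause [3] forces x3=T; simplify:
  drop -3 from [1, -4, -3] -> [1, -4]
  drop -3 from [-4, -3, 1] -> [-4, 1]
  drop -3 from [-2, -3, 1] -> [-2, 1]
  drop -3 from [-3, 4] -> [4]
  satisfied 2 clause(s); 6 remain; assigned so far: [3]
unit clause [4] forces x4=T; simplify:
  drop -4 from [-2, -4, -1] -> [-2, -1]
  drop -4 from [1, -4] -> [1]
  drop -4 from [-4, 1] -> [1]
  satisfied 1 clause(s); 5 remain; assigned so far: [3, 4]
unit clause [1] forces x1=T; simplify:
  drop -1 from [-2, -1] -> [-2]
  satisfied 3 clause(s); 2 remain; assigned so far: [1, 3, 4]
unit clause [-2] forces x2=F; simplify:
  drop 2 from [2] -> [] (empty!)
  satisfied 1 clause(s); 1 remain; assigned so far: [1, 2, 3, 4]
CONFLICT (empty clause)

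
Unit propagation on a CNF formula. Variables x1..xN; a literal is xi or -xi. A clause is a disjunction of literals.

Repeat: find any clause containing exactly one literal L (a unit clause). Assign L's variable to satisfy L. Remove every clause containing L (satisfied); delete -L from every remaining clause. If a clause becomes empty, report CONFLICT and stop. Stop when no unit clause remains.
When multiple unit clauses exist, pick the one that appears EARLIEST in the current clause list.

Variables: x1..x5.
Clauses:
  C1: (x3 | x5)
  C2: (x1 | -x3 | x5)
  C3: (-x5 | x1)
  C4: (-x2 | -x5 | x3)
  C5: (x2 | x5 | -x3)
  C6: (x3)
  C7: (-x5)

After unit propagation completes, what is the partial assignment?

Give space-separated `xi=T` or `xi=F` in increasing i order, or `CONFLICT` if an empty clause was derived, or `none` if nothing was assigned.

Answer: x1=T x2=T x3=T x5=F

Derivation:
unit clause [3] forces x3=T; simplify:
  drop -3 from [1, -3, 5] -> [1, 5]
  drop -3 from [2, 5, -3] -> [2, 5]
  satisfied 3 clause(s); 4 remain; assigned so far: [3]
unit clause [-5] forces x5=F; simplify:
  drop 5 from [1, 5] -> [1]
  drop 5 from [2, 5] -> [2]
  satisfied 2 clause(s); 2 remain; assigned so far: [3, 5]
unit clause [1] forces x1=T; simplify:
  satisfied 1 clause(s); 1 remain; assigned so far: [1, 3, 5]
unit clause [2] forces x2=T; simplify:
  satisfied 1 clause(s); 0 remain; assigned so far: [1, 2, 3, 5]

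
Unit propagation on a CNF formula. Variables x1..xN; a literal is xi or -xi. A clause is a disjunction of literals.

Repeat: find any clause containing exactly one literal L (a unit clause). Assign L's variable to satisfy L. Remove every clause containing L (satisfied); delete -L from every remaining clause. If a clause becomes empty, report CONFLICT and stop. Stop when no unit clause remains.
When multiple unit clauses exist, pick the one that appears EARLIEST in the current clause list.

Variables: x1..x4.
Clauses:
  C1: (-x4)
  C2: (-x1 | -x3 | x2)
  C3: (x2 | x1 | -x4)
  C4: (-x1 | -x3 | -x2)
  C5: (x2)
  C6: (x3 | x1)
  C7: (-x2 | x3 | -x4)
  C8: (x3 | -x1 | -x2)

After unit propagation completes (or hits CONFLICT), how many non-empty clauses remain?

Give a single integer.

unit clause [-4] forces x4=F; simplify:
  satisfied 3 clause(s); 5 remain; assigned so far: [4]
unit clause [2] forces x2=T; simplify:
  drop -2 from [-1, -3, -2] -> [-1, -3]
  drop -2 from [3, -1, -2] -> [3, -1]
  satisfied 2 clause(s); 3 remain; assigned so far: [2, 4]

Answer: 3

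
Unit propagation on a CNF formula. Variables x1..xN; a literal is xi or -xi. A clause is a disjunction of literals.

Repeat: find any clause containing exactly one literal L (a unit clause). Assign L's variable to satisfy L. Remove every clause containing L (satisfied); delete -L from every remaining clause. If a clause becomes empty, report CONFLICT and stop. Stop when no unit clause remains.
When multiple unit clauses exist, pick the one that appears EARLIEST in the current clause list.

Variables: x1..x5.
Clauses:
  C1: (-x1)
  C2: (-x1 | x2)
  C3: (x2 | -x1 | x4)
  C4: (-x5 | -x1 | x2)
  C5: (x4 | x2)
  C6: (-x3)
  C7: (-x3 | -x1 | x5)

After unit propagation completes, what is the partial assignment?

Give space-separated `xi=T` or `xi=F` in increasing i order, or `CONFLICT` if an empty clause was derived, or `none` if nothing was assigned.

Answer: x1=F x3=F

Derivation:
unit clause [-1] forces x1=F; simplify:
  satisfied 5 clause(s); 2 remain; assigned so far: [1]
unit clause [-3] forces x3=F; simplify:
  satisfied 1 clause(s); 1 remain; assigned so far: [1, 3]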